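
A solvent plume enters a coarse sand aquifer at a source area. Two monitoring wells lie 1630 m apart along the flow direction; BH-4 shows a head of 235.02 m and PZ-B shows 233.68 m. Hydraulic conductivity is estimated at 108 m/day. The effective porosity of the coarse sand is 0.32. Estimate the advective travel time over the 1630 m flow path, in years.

16.1

Hydraulic gradient i = (235.02 − 233.68) / 1630 = 1.34 / 1630 = 0.0008221.
Darcy flux q = K · i = 108.0 × 0.0008221 = 0.08879 m/day.
Seepage velocity v = q / n_e = 0.08879 / 0.32 = 0.2775 m/day.
Travel time t = L / v = 1630 / 0.2775 = 5875 days = 16.08 years.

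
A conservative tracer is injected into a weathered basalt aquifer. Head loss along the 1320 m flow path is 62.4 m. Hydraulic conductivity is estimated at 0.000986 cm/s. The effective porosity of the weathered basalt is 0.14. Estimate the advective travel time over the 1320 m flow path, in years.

12.6

Convert K: 0.000986 cm/s × 864 = 0.8519 m/day.
Hydraulic gradient i = Δh / L = 62.4 / 1320 = 0.04727.
Darcy flux q = K · i = 0.8519 × 0.04727 = 0.04027 m/day.
Seepage velocity v = q / n_e = 0.04027 / 0.14 = 0.2877 m/day.
Travel time t = L / v = 1320 / 0.2877 = 4589 days = 12.56 years.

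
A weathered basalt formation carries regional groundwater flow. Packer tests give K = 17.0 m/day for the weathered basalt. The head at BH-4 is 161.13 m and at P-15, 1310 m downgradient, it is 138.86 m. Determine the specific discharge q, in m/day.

Hydraulic gradient i = (161.13 − 138.86) / 1310 = 22.27 / 1310 = 0.01700.
Specific discharge q = K · i = 17.00 × 0.01700 = 0.2890 m/day.

0.289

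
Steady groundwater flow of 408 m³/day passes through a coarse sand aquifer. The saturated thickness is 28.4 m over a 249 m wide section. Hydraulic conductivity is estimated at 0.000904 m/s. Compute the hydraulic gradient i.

0.000739

Convert K: 0.000904 m/s × 86400 = 78.11 m/day.
Cross-sectional area A = 249 × 28.4 = 7072 m².
From Q = K·A·i, i = Q / (K·A) = 408 / (78.11 × 7072) = 0.0007387.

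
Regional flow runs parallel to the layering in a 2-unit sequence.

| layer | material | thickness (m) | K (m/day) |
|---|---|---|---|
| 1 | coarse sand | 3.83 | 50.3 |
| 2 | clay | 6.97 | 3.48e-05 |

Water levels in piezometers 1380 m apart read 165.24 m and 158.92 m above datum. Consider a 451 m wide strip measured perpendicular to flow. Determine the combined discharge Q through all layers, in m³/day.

398

Flow is parallel to layering, so each bed carries its own Darcy discharge and the transmissivities add.
Σ(K_i·b_i) = 50.3×3.83 + 3.48e-05×6.97 = 192.6 m²/day.
Hydraulic gradient i = (165.24 − 158.92) / 1380 = 6.32 / 1380 = 0.004580.
Q = Σ(K_i·b_i) · W · i = 192.6 × 451 × 0.004580 = 397.9 m³/day.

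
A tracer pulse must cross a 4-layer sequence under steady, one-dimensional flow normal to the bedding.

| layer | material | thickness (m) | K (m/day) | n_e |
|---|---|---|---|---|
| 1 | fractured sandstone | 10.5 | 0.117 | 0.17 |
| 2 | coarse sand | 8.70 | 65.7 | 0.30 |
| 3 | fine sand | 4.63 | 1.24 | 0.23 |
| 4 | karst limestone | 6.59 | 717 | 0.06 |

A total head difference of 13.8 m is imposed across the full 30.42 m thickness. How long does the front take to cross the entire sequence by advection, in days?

39.7

With flow normal to the layers, continuity requires the same specific discharge q through every layer.
Σ(b_i/K_i) = 10.5/0.117 + 8.70/65.7 + 4.63/1.24 + 6.59/717 = 93.62 d.
q = Δh / Σ(b_i/K_i) = 13.8 / 93.62 = 0.1474 m/day.
In each layer the seepage velocity is v_i = q/n_i, so the layer transit time is t_i = b_i·n_i / q:
  layer 1 (fractured sandstone): t_1 = 10.5 × 0.17 / 0.1474 = 12.11 d
  layer 2 (coarse sand): t_2 = 8.70 × 0.30 / 0.1474 = 17.71 d
  layer 3 (fine sand): t_3 = 4.63 × 0.23 / 0.1474 = 7.224 d
  layer 4 (karst limestone): t_4 = 6.59 × 0.06 / 0.1474 = 2.682 d
Total t = Σ t_i = 39.72 days.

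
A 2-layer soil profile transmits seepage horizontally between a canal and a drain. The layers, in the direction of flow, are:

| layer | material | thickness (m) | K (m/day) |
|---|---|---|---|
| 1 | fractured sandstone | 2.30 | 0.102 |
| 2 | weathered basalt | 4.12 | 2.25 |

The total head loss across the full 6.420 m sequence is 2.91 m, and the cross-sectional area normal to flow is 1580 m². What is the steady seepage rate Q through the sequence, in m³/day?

Flow is perpendicular to layering, so the layers act in series and the equivalent K is the thickness-weighted harmonic mean.
Total thickness L = 2.30 + 4.12 = 6.420 m.
Σ(b_i/K_i) = 2.30/0.102 + 4.12/2.25 = 24.38 d.
K_eq = L / Σ(b_i/K_i) = 6.420 / 24.38 = 0.2633 m/day.
Q = K_eq · A · (Δh/L) = 0.2633 × 1580 × (2.91/6.420) = 188.6 m³/day.

189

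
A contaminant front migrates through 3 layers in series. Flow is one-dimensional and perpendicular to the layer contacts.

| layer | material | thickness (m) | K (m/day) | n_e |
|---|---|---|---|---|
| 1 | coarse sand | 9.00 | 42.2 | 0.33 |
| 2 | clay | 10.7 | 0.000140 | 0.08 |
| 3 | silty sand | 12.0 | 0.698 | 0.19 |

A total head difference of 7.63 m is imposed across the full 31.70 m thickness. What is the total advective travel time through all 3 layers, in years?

167

With flow normal to the layers, continuity requires the same specific discharge q through every layer.
Σ(b_i/K_i) = 9.00/42.2 + 10.7/0.000140 + 12.0/0.698 = 76446 d.
q = Δh / Σ(b_i/K_i) = 7.63 / 76446 = 9.981e-05 m/day.
In each layer the seepage velocity is v_i = q/n_i, so the layer transit time is t_i = b_i·n_i / q:
  layer 1 (coarse sand): t_1 = 9.00 × 0.33 / 9.981e-05 = 29757 d
  layer 2 (clay): t_2 = 10.7 × 0.08 / 9.981e-05 = 8576 d
  layer 3 (silty sand): t_3 = 12.0 × 0.19 / 9.981e-05 = 22844 d
Total t = Σ t_i = 61177 days = 167.5 years.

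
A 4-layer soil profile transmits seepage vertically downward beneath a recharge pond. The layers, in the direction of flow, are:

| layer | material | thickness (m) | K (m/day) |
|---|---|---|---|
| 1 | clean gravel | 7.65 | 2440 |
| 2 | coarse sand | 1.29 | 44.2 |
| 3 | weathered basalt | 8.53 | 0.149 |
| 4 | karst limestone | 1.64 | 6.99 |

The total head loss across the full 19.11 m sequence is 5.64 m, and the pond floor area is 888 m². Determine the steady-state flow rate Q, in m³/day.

87.1

Flow is perpendicular to layering, so the layers act in series and the equivalent K is the thickness-weighted harmonic mean.
Total thickness L = 7.65 + 1.29 + 8.53 + 1.64 = 19.11 m.
Σ(b_i/K_i) = 7.65/2440 + 1.29/44.2 + 8.53/0.149 + 1.64/6.99 = 57.52 d.
K_eq = L / Σ(b_i/K_i) = 19.11 / 57.52 = 0.3323 m/day.
Q = K_eq · A · (Δh/L) = 0.3323 × 888 × (5.64/19.11) = 87.08 m³/day.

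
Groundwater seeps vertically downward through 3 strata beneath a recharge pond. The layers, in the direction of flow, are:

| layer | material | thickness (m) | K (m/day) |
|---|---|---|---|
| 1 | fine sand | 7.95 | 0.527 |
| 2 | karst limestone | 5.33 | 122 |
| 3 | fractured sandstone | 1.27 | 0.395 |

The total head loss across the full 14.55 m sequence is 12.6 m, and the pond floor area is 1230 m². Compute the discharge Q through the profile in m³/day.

845

Flow is perpendicular to layering, so the layers act in series and the equivalent K is the thickness-weighted harmonic mean.
Total thickness L = 7.95 + 5.33 + 1.27 = 14.55 m.
Σ(b_i/K_i) = 7.95/0.527 + 5.33/122 + 1.27/0.395 = 18.34 d.
K_eq = L / Σ(b_i/K_i) = 14.55 / 18.34 = 0.7932 m/day.
Q = K_eq · A · (Δh/L) = 0.7932 × 1230 × (12.6/14.55) = 844.8 m³/day.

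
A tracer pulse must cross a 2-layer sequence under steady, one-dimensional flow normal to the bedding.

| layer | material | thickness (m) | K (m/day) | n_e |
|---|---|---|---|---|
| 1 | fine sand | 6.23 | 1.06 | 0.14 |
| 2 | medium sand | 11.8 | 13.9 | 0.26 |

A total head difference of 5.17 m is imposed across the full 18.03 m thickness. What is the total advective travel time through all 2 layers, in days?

With flow normal to the layers, continuity requires the same specific discharge q through every layer.
Σ(b_i/K_i) = 6.23/1.06 + 11.8/13.9 = 6.726 d.
q = Δh / Σ(b_i/K_i) = 5.17 / 6.726 = 0.7686 m/day.
In each layer the seepage velocity is v_i = q/n_i, so the layer transit time is t_i = b_i·n_i / q:
  layer 1 (fine sand): t_1 = 6.23 × 0.14 / 0.7686 = 1.135 d
  layer 2 (medium sand): t_2 = 11.8 × 0.26 / 0.7686 = 3.992 d
Total t = Σ t_i = 5.126 days.

5.13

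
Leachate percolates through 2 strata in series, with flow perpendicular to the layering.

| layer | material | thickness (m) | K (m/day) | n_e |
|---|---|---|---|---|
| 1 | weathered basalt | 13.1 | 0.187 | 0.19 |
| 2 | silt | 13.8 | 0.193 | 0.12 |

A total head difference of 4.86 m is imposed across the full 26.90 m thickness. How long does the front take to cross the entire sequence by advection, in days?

121

With flow normal to the layers, continuity requires the same specific discharge q through every layer.
Σ(b_i/K_i) = 13.1/0.187 + 13.8/0.193 = 141.6 d.
q = Δh / Σ(b_i/K_i) = 4.86 / 141.6 = 0.03433 m/day.
In each layer the seepage velocity is v_i = q/n_i, so the layer transit time is t_i = b_i·n_i / q:
  layer 1 (weathered basalt): t_1 = 13.1 × 0.19 / 0.03433 = 72.50 d
  layer 2 (silt): t_2 = 13.8 × 0.12 / 0.03433 = 48.23 d
Total t = Σ t_i = 120.7 days.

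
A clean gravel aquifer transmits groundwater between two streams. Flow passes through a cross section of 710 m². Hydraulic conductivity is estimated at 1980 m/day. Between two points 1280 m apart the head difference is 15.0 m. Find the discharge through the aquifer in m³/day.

Hydraulic gradient i = Δh / L = 15.0 / 1280 = 0.01172.
Darcy's law: Q = K · A · i = 1980 × 710.0 × 0.01172 = 16474 m³/day.

16500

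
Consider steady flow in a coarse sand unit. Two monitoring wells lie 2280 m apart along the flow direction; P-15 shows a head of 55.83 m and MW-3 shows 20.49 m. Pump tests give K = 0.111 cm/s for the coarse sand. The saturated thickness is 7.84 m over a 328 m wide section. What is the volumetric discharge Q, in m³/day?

Convert K: 0.111 cm/s × 864 = 95.90 m/day.
Cross-sectional area A = 328 × 7.84 = 2572 m².
Hydraulic gradient i = (55.83 − 20.49) / 2280 = 35.34 / 2280 = 0.01550.
Darcy's law: Q = K · A · i = 95.90 × 2572 × 0.01550 = 3823 m³/day.

3820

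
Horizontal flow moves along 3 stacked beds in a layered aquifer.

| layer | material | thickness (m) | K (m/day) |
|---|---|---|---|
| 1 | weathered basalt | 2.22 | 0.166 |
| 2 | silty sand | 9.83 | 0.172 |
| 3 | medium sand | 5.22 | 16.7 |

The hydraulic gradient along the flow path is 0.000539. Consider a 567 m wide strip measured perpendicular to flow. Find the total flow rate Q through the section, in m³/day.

27.3

Flow is parallel to layering, so each bed carries its own Darcy discharge and the transmissivities add.
Σ(K_i·b_i) = 0.166×2.22 + 0.172×9.83 + 16.7×5.22 = 89.23 m²/day.
Hydraulic gradient i = 0.000539.
Q = Σ(K_i·b_i) · W · i = 89.23 × 567 × 0.0005390 = 27.27 m³/day.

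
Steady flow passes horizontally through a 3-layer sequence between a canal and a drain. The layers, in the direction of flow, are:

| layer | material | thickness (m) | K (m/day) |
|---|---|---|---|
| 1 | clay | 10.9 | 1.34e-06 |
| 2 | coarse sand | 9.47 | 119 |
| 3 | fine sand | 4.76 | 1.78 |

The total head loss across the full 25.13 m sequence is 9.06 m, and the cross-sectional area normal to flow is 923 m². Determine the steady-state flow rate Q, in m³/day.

0.00103

Flow is perpendicular to layering, so the layers act in series and the equivalent K is the thickness-weighted harmonic mean.
Total thickness L = 10.9 + 9.47 + 4.76 = 25.13 m.
Σ(b_i/K_i) = 10.9/1.34e-06 + 9.47/119 + 4.76/1.78 = 8.134e+06 d.
K_eq = L / Σ(b_i/K_i) = 25.13 / 8.134e+06 = 3.089e-06 m/day.
Q = K_eq · A · (Δh/L) = 3.089e-06 × 923 × (9.06/25.13) = 0.001028 m³/day.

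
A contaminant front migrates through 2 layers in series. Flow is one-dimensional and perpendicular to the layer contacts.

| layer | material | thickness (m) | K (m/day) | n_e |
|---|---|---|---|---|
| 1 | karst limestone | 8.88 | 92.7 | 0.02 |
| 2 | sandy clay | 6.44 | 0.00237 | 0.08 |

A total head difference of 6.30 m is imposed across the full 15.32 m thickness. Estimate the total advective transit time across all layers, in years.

0.818

With flow normal to the layers, continuity requires the same specific discharge q through every layer.
Σ(b_i/K_i) = 8.88/92.7 + 6.44/0.00237 = 2717 d.
q = Δh / Σ(b_i/K_i) = 6.30 / 2717 = 0.002318 m/day.
In each layer the seepage velocity is v_i = q/n_i, so the layer transit time is t_i = b_i·n_i / q:
  layer 1 (karst limestone): t_1 = 8.88 × 0.02 / 0.002318 = 76.60 d
  layer 2 (sandy clay): t_2 = 6.44 × 0.08 / 0.002318 = 222.2 d
Total t = Σ t_i = 298.8 days = 0.8181 years.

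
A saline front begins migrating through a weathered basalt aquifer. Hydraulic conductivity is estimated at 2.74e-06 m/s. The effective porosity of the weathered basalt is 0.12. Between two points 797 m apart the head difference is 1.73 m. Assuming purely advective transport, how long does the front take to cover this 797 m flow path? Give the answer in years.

510

Convert K: 2.74e-06 m/s × 86400 = 0.2367 m/day.
Hydraulic gradient i = Δh / L = 1.73 / 797 = 0.002171.
Darcy flux q = K · i = 0.2367 × 0.002171 = 0.0005139 m/day.
Seepage velocity v = q / n_e = 0.0005139 / 0.12 = 0.004282 m/day.
Travel time t = L / v = 797 / 0.004282 = 1.861e+05 days = 509.6 years.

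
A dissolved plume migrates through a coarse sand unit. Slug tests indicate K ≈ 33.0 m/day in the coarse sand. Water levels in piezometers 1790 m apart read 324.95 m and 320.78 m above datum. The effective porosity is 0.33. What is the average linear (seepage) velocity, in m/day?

Hydraulic gradient i = (324.95 − 320.78) / 1790 = 4.17 / 1790 = 0.002330.
Darcy flux q = K · i = 33.00 × 0.002330 = 0.07688 m/day.
Seepage velocity v = q / n_e = 0.07688 / 0.33 = 0.2330 m/day.

0.233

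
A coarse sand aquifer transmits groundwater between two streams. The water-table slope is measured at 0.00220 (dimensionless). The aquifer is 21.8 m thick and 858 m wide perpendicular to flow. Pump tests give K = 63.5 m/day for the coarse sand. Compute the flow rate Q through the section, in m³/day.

2610

Cross-sectional area A = 858 × 21.8 = 18704 m².
Hydraulic gradient i = 0.00220.
Darcy's law: Q = K · A · i = 63.50 × 18704 × 0.002200 = 2613 m³/day.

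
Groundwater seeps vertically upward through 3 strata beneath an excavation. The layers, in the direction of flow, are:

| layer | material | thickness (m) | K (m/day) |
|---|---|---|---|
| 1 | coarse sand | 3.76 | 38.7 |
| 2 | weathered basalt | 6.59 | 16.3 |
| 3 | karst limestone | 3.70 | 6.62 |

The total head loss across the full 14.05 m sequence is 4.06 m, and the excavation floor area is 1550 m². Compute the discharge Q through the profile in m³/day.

5930

Flow is perpendicular to layering, so the layers act in series and the equivalent K is the thickness-weighted harmonic mean.
Total thickness L = 3.76 + 6.59 + 3.70 = 14.05 m.
Σ(b_i/K_i) = 3.76/38.7 + 6.59/16.3 + 3.70/6.62 = 1.060 d.
K_eq = L / Σ(b_i/K_i) = 14.05 / 1.060 = 13.25 m/day.
Q = K_eq · A · (Δh/L) = 13.25 × 1550 × (4.06/14.05) = 5935 m³/day.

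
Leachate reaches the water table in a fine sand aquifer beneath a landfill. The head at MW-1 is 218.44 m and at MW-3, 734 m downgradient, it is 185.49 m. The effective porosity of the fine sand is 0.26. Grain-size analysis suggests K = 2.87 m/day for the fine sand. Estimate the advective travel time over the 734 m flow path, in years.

4.06

Hydraulic gradient i = (218.44 − 185.49) / 734 = 32.95 / 734 = 0.04489.
Darcy flux q = K · i = 2.870 × 0.04489 = 0.1288 m/day.
Seepage velocity v = q / n_e = 0.1288 / 0.26 = 0.4955 m/day.
Travel time t = L / v = 734 / 0.4955 = 1481 days = 4.055 years.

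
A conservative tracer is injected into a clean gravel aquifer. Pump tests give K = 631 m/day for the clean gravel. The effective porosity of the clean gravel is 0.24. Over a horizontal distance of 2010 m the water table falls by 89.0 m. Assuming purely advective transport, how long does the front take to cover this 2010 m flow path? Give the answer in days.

17.3

Hydraulic gradient i = Δh / L = 89.0 / 2010 = 0.04428.
Darcy flux q = K · i = 631.0 × 0.04428 = 27.94 m/day.
Seepage velocity v = q / n_e = 27.94 / 0.24 = 116.4 m/day.
Travel time t = L / v = 2010 / 116.4 = 17.27 days.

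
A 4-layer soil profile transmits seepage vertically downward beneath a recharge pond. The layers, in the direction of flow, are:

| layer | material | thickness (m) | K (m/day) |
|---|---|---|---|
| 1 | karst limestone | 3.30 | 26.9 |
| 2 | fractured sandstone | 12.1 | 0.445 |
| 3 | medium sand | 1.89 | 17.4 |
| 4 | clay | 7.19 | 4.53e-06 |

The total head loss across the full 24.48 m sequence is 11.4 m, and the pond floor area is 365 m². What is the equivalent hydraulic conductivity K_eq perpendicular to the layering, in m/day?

1.54e-05

Flow is perpendicular to layering, so the layers act in series and the equivalent K is the thickness-weighted harmonic mean.
Total thickness L = 3.30 + 12.1 + 1.89 + 7.19 = 24.48 m.
Σ(b_i/K_i) = 3.30/26.9 + 12.1/0.445 + 1.89/17.4 + 7.19/4.53e-06 = 1.587e+06 d.
K_eq = L / Σ(b_i/K_i) = 24.48 / 1.587e+06 = 1.542e-05 m/day.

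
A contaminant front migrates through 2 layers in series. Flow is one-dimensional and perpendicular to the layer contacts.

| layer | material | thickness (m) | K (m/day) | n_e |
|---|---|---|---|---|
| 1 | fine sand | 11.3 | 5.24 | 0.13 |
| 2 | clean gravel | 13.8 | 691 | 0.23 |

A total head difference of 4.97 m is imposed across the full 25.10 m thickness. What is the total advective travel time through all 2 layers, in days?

With flow normal to the layers, continuity requires the same specific discharge q through every layer.
Σ(b_i/K_i) = 11.3/5.24 + 13.8/691 = 2.176 d.
q = Δh / Σ(b_i/K_i) = 4.97 / 2.176 = 2.284 m/day.
In each layer the seepage velocity is v_i = q/n_i, so the layer transit time is t_i = b_i·n_i / q:
  layer 1 (fine sand): t_1 = 11.3 × 0.13 / 2.284 = 0.6433 d
  layer 2 (clean gravel): t_2 = 13.8 × 0.23 / 2.284 = 1.390 d
Total t = Σ t_i = 2.033 days.

2.03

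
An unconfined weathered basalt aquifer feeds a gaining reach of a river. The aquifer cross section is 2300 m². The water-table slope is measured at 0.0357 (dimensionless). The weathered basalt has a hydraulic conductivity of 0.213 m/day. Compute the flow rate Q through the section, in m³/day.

Hydraulic gradient i = 0.0357.
Darcy's law: Q = K · A · i = 0.2130 × 2300 × 0.03570 = 17.49 m³/day.

17.5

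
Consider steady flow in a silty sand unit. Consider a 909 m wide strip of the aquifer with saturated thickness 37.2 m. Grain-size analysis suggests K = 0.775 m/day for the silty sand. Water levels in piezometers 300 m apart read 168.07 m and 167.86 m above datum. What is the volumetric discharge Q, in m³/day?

Cross-sectional area A = 909 × 37.2 = 33815 m².
Hydraulic gradient i = (168.07 − 167.86) / 300 = 0.21 / 300 = 0.0007000.
Darcy's law: Q = K · A · i = 0.7750 × 33815 × 0.0007000 = 18.34 m³/day.

18.3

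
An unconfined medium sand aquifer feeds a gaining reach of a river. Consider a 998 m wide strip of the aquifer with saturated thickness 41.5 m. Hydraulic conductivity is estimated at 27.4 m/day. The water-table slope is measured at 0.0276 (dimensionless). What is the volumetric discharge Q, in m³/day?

31300

Cross-sectional area A = 998 × 41.5 = 41417 m².
Hydraulic gradient i = 0.0276.
Darcy's law: Q = K · A · i = 27.40 × 41417 × 0.02760 = 31321 m³/day.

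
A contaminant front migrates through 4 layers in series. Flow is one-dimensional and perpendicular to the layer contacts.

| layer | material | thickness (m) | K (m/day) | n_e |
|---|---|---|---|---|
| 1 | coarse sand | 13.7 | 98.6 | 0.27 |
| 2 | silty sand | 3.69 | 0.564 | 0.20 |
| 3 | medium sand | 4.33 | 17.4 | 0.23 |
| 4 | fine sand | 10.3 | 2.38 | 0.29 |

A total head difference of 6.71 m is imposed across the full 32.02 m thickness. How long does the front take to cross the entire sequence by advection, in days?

14.1

With flow normal to the layers, continuity requires the same specific discharge q through every layer.
Σ(b_i/K_i) = 13.7/98.6 + 3.69/0.564 + 4.33/17.4 + 10.3/2.38 = 11.26 d.
q = Δh / Σ(b_i/K_i) = 6.71 / 11.26 = 0.5960 m/day.
In each layer the seepage velocity is v_i = q/n_i, so the layer transit time is t_i = b_i·n_i / q:
  layer 1 (coarse sand): t_1 = 13.7 × 0.27 / 0.5960 = 6.206 d
  layer 2 (silty sand): t_2 = 3.69 × 0.20 / 0.5960 = 1.238 d
  layer 3 (medium sand): t_3 = 4.33 × 0.23 / 0.5960 = 1.671 d
  layer 4 (fine sand): t_4 = 10.3 × 0.29 / 0.5960 = 5.012 d
Total t = Σ t_i = 14.13 days.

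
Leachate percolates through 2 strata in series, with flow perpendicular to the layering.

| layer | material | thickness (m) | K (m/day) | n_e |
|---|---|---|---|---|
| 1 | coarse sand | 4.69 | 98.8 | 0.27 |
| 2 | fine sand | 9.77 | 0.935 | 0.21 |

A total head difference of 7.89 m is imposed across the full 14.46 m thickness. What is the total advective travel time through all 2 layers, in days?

4.41

With flow normal to the layers, continuity requires the same specific discharge q through every layer.
Σ(b_i/K_i) = 4.69/98.8 + 9.77/0.935 = 10.50 d.
q = Δh / Σ(b_i/K_i) = 7.89 / 10.50 = 0.7517 m/day.
In each layer the seepage velocity is v_i = q/n_i, so the layer transit time is t_i = b_i·n_i / q:
  layer 1 (coarse sand): t_1 = 4.69 × 0.27 / 0.7517 = 1.685 d
  layer 2 (fine sand): t_2 = 9.77 × 0.21 / 0.7517 = 2.730 d
Total t = Σ t_i = 4.414 days.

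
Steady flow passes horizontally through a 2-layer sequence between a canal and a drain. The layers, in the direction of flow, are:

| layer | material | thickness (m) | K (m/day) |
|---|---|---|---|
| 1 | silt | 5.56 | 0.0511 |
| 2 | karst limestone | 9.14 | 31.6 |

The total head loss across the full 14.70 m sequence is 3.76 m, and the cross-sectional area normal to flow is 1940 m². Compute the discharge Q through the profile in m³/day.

66.9

Flow is perpendicular to layering, so the layers act in series and the equivalent K is the thickness-weighted harmonic mean.
Total thickness L = 5.56 + 9.14 = 14.70 m.
Σ(b_i/K_i) = 5.56/0.0511 + 9.14/31.6 = 109.1 d.
K_eq = L / Σ(b_i/K_i) = 14.70 / 109.1 = 0.1347 m/day.
Q = K_eq · A · (Δh/L) = 0.1347 × 1940 × (3.76/14.70) = 66.86 m³/day.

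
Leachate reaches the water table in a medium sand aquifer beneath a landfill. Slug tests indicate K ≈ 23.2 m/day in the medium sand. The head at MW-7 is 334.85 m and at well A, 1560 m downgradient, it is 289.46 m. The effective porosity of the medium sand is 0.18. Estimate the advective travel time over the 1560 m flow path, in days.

Hydraulic gradient i = (334.85 − 289.46) / 1560 = 45.39 / 1560 = 0.02910.
Darcy flux q = K · i = 23.20 × 0.02910 = 0.6750 m/day.
Seepage velocity v = q / n_e = 0.6750 / 0.18 = 3.750 m/day.
Travel time t = L / v = 1560 / 3.750 = 416.0 days.

416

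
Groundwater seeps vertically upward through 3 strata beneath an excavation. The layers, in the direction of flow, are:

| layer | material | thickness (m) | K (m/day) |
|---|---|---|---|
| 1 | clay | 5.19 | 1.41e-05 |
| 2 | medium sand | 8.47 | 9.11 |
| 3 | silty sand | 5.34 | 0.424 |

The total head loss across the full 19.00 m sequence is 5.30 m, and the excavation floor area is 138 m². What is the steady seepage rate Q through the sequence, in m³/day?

0.00199

Flow is perpendicular to layering, so the layers act in series and the equivalent K is the thickness-weighted harmonic mean.
Total thickness L = 5.19 + 8.47 + 5.34 = 19.00 m.
Σ(b_i/K_i) = 5.19/1.41e-05 + 8.47/9.11 + 5.34/0.424 = 3.681e+05 d.
K_eq = L / Σ(b_i/K_i) = 19.00 / 3.681e+05 = 5.162e-05 m/day.
Q = K_eq · A · (Δh/L) = 5.162e-05 × 138 × (5.30/19.00) = 0.001987 m³/day.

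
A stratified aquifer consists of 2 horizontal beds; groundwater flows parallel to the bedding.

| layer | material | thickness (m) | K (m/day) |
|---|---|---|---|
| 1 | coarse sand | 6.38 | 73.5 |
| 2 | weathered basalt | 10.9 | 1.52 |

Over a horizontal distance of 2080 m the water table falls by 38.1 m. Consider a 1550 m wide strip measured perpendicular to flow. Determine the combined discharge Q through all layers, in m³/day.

13800

Flow is parallel to layering, so each bed carries its own Darcy discharge and the transmissivities add.
Σ(K_i·b_i) = 73.5×6.38 + 1.52×10.9 = 485.5 m²/day.
Hydraulic gradient i = Δh / L = 38.1 / 2080 = 0.01832.
Q = Σ(K_i·b_i) · W · i = 485.5 × 1550 × 0.01832 = 13784 m³/day.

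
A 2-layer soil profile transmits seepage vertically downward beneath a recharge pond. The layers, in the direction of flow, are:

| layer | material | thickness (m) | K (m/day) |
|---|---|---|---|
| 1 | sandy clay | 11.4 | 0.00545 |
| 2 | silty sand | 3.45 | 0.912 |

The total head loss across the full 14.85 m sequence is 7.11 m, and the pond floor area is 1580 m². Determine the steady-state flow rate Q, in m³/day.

Flow is perpendicular to layering, so the layers act in series and the equivalent K is the thickness-weighted harmonic mean.
Total thickness L = 11.4 + 3.45 = 14.85 m.
Σ(b_i/K_i) = 11.4/0.00545 + 3.45/0.912 = 2096 d.
K_eq = L / Σ(b_i/K_i) = 14.85 / 2096 = 0.007087 m/day.
Q = K_eq · A · (Δh/L) = 0.007087 × 1580 × (7.11/14.85) = 5.361 m³/day.

5.36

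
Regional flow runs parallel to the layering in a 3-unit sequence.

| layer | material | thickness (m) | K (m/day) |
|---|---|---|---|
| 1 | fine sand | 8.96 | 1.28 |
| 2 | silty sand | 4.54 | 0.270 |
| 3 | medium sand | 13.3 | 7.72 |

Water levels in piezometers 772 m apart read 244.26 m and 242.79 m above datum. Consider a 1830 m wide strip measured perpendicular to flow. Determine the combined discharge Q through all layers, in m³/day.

402

Flow is parallel to layering, so each bed carries its own Darcy discharge and the transmissivities add.
Σ(K_i·b_i) = 1.28×8.96 + 0.270×4.54 + 7.72×13.3 = 115.4 m²/day.
Hydraulic gradient i = (244.26 − 242.79) / 772 = 1.47 / 772 = 0.001904.
Q = Σ(K_i·b_i) · W · i = 115.4 × 1830 × 0.001904 = 402.0 m³/day.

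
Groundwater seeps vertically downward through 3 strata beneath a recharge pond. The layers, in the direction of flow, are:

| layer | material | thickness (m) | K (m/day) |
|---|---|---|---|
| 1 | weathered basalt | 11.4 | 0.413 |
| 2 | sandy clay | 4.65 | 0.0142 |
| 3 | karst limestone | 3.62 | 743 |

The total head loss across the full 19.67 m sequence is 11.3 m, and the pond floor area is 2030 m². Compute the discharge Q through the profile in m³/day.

64.6

Flow is perpendicular to layering, so the layers act in series and the equivalent K is the thickness-weighted harmonic mean.
Total thickness L = 11.4 + 4.65 + 3.62 = 19.67 m.
Σ(b_i/K_i) = 11.4/0.413 + 4.65/0.0142 + 3.62/743 = 355.1 d.
K_eq = L / Σ(b_i/K_i) = 19.67 / 355.1 = 0.05540 m/day.
Q = K_eq · A · (Δh/L) = 0.05540 × 2030 × (11.3/19.67) = 64.60 m³/day.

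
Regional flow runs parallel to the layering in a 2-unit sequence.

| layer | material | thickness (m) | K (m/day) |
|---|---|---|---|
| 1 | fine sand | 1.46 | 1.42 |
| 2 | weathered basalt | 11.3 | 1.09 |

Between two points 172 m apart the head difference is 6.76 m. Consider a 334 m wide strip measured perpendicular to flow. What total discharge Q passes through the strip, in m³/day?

Flow is parallel to layering, so each bed carries its own Darcy discharge and the transmissivities add.
Σ(K_i·b_i) = 1.42×1.46 + 1.09×11.3 = 14.39 m²/day.
Hydraulic gradient i = Δh / L = 6.76 / 172 = 0.03930.
Q = Σ(K_i·b_i) · W · i = 14.39 × 334 × 0.03930 = 188.9 m³/day.

189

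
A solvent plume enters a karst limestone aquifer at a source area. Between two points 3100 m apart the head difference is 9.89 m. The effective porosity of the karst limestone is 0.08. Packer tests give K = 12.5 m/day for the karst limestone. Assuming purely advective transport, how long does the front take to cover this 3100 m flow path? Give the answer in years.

17.0

Hydraulic gradient i = Δh / L = 9.89 / 3100 = 0.003190.
Darcy flux q = K · i = 12.50 × 0.003190 = 0.03988 m/day.
Seepage velocity v = q / n_e = 0.03988 / 0.08 = 0.4985 m/day.
Travel time t = L / v = 3100 / 0.4985 = 6219 days = 17.03 years.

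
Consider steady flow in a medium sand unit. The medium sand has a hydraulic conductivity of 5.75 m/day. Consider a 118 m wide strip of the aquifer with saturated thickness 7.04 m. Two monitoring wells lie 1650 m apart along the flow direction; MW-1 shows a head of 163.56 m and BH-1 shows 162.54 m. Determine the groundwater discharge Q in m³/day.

Cross-sectional area A = 118 × 7.04 = 830.7 m².
Hydraulic gradient i = (163.56 − 162.54) / 1650 = 1.02 / 1650 = 0.0006182.
Darcy's law: Q = K · A · i = 5.750 × 830.7 × 0.0006182 = 2.953 m³/day.

2.95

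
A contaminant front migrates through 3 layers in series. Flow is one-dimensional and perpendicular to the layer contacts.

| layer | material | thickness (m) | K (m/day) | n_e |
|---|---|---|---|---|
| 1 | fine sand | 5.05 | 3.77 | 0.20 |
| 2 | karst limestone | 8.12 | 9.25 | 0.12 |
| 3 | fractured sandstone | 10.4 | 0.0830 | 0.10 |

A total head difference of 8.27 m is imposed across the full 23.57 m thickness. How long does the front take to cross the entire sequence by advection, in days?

46.6

With flow normal to the layers, continuity requires the same specific discharge q through every layer.
Σ(b_i/K_i) = 5.05/3.77 + 8.12/9.25 + 10.4/0.0830 = 127.5 d.
q = Δh / Σ(b_i/K_i) = 8.27 / 127.5 = 0.06485 m/day.
In each layer the seepage velocity is v_i = q/n_i, so the layer transit time is t_i = b_i·n_i / q:
  layer 1 (fine sand): t_1 = 5.05 × 0.20 / 0.06485 = 15.57 d
  layer 2 (karst limestone): t_2 = 8.12 × 0.12 / 0.06485 = 15.02 d
  layer 3 (fractured sandstone): t_3 = 10.4 × 0.10 / 0.06485 = 16.04 d
Total t = Σ t_i = 46.63 days.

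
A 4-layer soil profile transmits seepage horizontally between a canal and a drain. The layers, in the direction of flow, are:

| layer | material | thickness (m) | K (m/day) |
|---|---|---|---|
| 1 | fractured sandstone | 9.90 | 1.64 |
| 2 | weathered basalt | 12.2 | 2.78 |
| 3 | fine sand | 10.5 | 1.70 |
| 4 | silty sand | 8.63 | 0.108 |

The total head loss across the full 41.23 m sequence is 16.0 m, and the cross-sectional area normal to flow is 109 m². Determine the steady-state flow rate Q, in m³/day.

Flow is perpendicular to layering, so the layers act in series and the equivalent K is the thickness-weighted harmonic mean.
Total thickness L = 9.90 + 12.2 + 10.5 + 8.63 = 41.23 m.
Σ(b_i/K_i) = 9.90/1.64 + 12.2/2.78 + 10.5/1.70 + 8.63/0.108 = 96.51 d.
K_eq = L / Σ(b_i/K_i) = 41.23 / 96.51 = 0.4272 m/day.
Q = K_eq · A · (Δh/L) = 0.4272 × 109 × (16.0/41.23) = 18.07 m³/day.

18.1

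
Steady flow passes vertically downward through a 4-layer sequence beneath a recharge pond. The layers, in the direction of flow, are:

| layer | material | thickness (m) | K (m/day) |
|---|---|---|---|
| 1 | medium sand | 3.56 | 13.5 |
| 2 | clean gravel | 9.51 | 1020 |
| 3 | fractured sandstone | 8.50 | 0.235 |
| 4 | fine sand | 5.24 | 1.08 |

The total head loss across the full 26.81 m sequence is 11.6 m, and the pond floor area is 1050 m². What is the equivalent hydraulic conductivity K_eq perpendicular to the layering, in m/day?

0.649

Flow is perpendicular to layering, so the layers act in series and the equivalent K is the thickness-weighted harmonic mean.
Total thickness L = 3.56 + 9.51 + 8.50 + 5.24 = 26.81 m.
Σ(b_i/K_i) = 3.56/13.5 + 9.51/1020 + 8.50/0.235 + 5.24/1.08 = 41.30 d.
K_eq = L / Σ(b_i/K_i) = 26.81 / 41.30 = 0.6492 m/day.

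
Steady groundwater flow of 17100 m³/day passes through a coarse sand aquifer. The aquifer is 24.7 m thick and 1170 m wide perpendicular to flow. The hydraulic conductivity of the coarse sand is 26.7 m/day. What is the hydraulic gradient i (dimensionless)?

Cross-sectional area A = 1170 × 24.7 = 28899 m².
From Q = K·A·i, i = Q / (K·A) = 17100 / (26.70 × 28899) = 0.02216.

0.0222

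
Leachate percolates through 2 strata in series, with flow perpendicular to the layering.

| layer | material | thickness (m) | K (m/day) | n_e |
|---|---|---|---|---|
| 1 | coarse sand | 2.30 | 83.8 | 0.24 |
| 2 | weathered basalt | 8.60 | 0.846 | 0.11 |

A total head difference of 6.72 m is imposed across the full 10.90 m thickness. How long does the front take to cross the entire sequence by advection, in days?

With flow normal to the layers, continuity requires the same specific discharge q through every layer.
Σ(b_i/K_i) = 2.30/83.8 + 8.60/0.846 = 10.19 d.
q = Δh / Σ(b_i/K_i) = 6.72 / 10.19 = 0.6593 m/day.
In each layer the seepage velocity is v_i = q/n_i, so the layer transit time is t_i = b_i·n_i / q:
  layer 1 (coarse sand): t_1 = 2.30 × 0.24 / 0.6593 = 0.8373 d
  layer 2 (weathered basalt): t_2 = 8.60 × 0.11 / 0.6593 = 1.435 d
Total t = Σ t_i = 2.272 days.

2.27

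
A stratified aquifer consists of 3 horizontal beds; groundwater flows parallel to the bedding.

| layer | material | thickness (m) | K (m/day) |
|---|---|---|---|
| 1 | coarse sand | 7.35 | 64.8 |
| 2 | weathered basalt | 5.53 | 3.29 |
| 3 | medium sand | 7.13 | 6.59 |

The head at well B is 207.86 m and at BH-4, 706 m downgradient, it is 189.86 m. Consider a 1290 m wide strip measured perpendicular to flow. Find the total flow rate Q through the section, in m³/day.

17800

Flow is parallel to layering, so each bed carries its own Darcy discharge and the transmissivities add.
Σ(K_i·b_i) = 64.8×7.35 + 3.29×5.53 + 6.59×7.13 = 541.5 m²/day.
Hydraulic gradient i = (207.86 − 189.86) / 706 = 18 / 706 = 0.02550.
Q = Σ(K_i·b_i) · W · i = 541.5 × 1290 × 0.02550 = 17808 m³/day.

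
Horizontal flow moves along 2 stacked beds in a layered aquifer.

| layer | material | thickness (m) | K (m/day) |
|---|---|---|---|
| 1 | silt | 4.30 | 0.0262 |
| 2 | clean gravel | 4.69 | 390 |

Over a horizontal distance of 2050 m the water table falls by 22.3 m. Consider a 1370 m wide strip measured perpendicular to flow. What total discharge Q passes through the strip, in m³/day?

27300

Flow is parallel to layering, so each bed carries its own Darcy discharge and the transmissivities add.
Σ(K_i·b_i) = 0.0262×4.30 + 390×4.69 = 1829 m²/day.
Hydraulic gradient i = Δh / L = 22.3 / 2050 = 0.01088.
Q = Σ(K_i·b_i) · W · i = 1829 × 1370 × 0.01088 = 27261 m³/day.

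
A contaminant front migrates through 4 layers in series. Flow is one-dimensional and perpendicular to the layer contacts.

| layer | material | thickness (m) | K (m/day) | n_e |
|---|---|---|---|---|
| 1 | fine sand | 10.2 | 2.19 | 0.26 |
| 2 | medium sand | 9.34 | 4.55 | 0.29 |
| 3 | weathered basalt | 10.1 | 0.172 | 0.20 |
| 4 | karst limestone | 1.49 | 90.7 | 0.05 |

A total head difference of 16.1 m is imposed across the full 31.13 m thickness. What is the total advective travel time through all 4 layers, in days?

With flow normal to the layers, continuity requires the same specific discharge q through every layer.
Σ(b_i/K_i) = 10.2/2.19 + 9.34/4.55 + 10.1/0.172 + 1.49/90.7 = 65.45 d.
q = Δh / Σ(b_i/K_i) = 16.1 / 65.45 = 0.2460 m/day.
In each layer the seepage velocity is v_i = q/n_i, so the layer transit time is t_i = b_i·n_i / q:
  layer 1 (fine sand): t_1 = 10.2 × 0.26 / 0.2460 = 10.78 d
  layer 2 (medium sand): t_2 = 9.34 × 0.29 / 0.2460 = 11.01 d
  layer 3 (weathered basalt): t_3 = 10.1 × 0.20 / 0.2460 = 8.211 d
  layer 4 (karst limestone): t_4 = 1.49 × 0.05 / 0.2460 = 0.3028 d
Total t = Σ t_i = 30.31 days.

30.3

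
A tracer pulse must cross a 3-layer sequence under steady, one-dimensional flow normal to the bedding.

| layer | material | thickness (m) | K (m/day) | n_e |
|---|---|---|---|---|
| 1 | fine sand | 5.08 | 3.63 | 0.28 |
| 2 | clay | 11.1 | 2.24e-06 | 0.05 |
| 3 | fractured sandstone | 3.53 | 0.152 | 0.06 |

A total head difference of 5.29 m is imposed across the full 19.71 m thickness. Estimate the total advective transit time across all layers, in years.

With flow normal to the layers, continuity requires the same specific discharge q through every layer.
Σ(b_i/K_i) = 5.08/3.63 + 11.1/2.24e-06 + 3.53/0.152 = 4.955e+06 d.
q = Δh / Σ(b_i/K_i) = 5.29 / 4.955e+06 = 1.068e-06 m/day.
In each layer the seepage velocity is v_i = q/n_i, so the layer transit time is t_i = b_i·n_i / q:
  layer 1 (fine sand): t_1 = 5.08 × 0.28 / 1.068e-06 = 1.332e+06 d
  layer 2 (clay): t_2 = 11.1 × 0.05 / 1.068e-06 = 5.199e+05 d
  layer 3 (fractured sandstone): t_3 = 3.53 × 0.06 / 1.068e-06 = 1.984e+05 d
Total t = Σ t_i = 2.051e+06 days = 5615 years.

5610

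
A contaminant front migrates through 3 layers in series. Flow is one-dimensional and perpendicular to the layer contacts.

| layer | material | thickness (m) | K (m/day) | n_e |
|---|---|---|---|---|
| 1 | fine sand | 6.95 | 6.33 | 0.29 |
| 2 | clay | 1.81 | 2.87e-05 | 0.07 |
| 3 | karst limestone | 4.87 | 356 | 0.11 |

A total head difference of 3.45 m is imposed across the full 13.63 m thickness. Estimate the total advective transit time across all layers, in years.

With flow normal to the layers, continuity requires the same specific discharge q through every layer.
Σ(b_i/K_i) = 6.95/6.33 + 1.81/2.87e-05 + 4.87/356 = 63067 d.
q = Δh / Σ(b_i/K_i) = 3.45 / 63067 = 5.470e-05 m/day.
In each layer the seepage velocity is v_i = q/n_i, so the layer transit time is t_i = b_i·n_i / q:
  layer 1 (fine sand): t_1 = 6.95 × 0.29 / 5.470e-05 = 36844 d
  layer 2 (clay): t_2 = 1.81 × 0.07 / 5.470e-05 = 2316 d
  layer 3 (karst limestone): t_3 = 4.87 × 0.11 / 5.470e-05 = 9793 d
Total t = Σ t_i = 48953 days = 134.0 years.

134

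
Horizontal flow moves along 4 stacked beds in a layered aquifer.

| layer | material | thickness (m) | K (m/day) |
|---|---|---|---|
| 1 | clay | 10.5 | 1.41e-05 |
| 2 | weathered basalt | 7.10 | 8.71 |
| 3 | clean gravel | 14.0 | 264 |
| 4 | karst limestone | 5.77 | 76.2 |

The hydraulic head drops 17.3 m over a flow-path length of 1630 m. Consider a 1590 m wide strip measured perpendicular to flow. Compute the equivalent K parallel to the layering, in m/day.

Flow is parallel to layering, so each bed carries its own Darcy discharge and the transmissivities add.
Σ(K_i·b_i) = 1.41e-05×10.5 + 8.71×7.10 + 264×14.0 + 76.2×5.77 = 4198 m²/day.
Total thickness b = 37.37 m, so K_eq = Σ(K_i·b_i)/b = 112.3 m/day.

112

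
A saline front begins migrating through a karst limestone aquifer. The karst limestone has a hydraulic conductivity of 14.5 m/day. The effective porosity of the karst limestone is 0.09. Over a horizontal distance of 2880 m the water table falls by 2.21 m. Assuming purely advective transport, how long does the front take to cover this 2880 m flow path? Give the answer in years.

Hydraulic gradient i = Δh / L = 2.21 / 2880 = 0.0007674.
Darcy flux q = K · i = 14.50 × 0.0007674 = 0.01113 m/day.
Seepage velocity v = q / n_e = 0.01113 / 0.09 = 0.1236 m/day.
Travel time t = L / v = 2880 / 0.1236 = 23295 days = 63.78 years.

63.8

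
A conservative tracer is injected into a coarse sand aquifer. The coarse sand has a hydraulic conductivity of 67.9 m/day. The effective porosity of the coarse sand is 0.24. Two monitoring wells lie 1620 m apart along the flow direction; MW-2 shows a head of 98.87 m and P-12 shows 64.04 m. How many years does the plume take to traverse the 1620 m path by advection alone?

Hydraulic gradient i = (98.87 − 64.04) / 1620 = 34.83 / 1620 = 0.02150.
Darcy flux q = K · i = 67.90 × 0.02150 = 1.460 m/day.
Seepage velocity v = q / n_e = 1.460 / 0.24 = 6.083 m/day.
Travel time t = L / v = 1620 / 6.083 = 266.3 days = 0.7292 years.

0.729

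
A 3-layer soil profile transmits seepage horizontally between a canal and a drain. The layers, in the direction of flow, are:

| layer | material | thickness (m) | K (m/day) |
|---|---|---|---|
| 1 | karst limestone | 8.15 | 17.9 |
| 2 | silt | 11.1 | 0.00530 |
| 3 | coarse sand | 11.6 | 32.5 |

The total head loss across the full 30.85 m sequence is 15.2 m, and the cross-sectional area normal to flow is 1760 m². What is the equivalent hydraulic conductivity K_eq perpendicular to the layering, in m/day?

0.0147

Flow is perpendicular to layering, so the layers act in series and the equivalent K is the thickness-weighted harmonic mean.
Total thickness L = 8.15 + 11.1 + 11.6 = 30.85 m.
Σ(b_i/K_i) = 8.15/17.9 + 11.1/0.00530 + 11.6/32.5 = 2095 d.
K_eq = L / Σ(b_i/K_i) = 30.85 / 2095 = 0.01472 m/day.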